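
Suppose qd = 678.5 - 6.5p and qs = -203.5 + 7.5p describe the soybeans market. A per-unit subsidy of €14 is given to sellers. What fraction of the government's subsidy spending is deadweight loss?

DWL / government spending = 195/2542

Pre-subsidy: 678.5 - 6.5p = -203.5 + 7.5p gives p* = 63, q* = 269.
With the subsidy, sellers receive ps = pb + 14 for each unit, where pb is the price buyers pay.
Supply in terms of pb becomes qs = -203.5 + 7.5(pb + 14) = -98.5 + 7.5pb. Setting this equal to demand: 678.5 - 6.5pb = -98.5 + 7.5pb, so pb = 55.5.
Sellers receive ps = 55.5 + 14 = 69.5; q' = 678.5 − 6.5·55.5 = 317.75.
ΔCS = ½(269 + 317.75)(63 − 55.5) = 2200.3125; ΔPS = ½(269 + 317.75)(69.5 − 63) = 1906.9375.
Government spending = 14 × 317.75 = 4448.5.
DWL = ½ × 14 × (317.75 − 269) = 341.25; fraction = 341.25 / 4448.5 = 195/2542.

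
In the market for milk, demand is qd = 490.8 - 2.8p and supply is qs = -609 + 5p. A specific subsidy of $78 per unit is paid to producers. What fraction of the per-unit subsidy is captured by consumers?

Consumer share = 25/39

Pre-subsidy: 490.8 - 2.8p = -609 + 5p gives p* = 141, q* = 96.
With the subsidy, sellers receive ps = pb + 78 for each unit, where pb is the price buyers pay.
Supply in terms of pb becomes qs = -609 + 5(pb + 78) = -219 + 5pb. Setting this equal to demand: 490.8 - 2.8pb = -219 + 5pb, so pb = 91.
Sellers receive ps = 91 + 78 = 169; q' = 490.8 − 2.8·91 = 236.
Buyers' price falls by p* − pb = 141 − 91 = 50; sellers' price rises by ps − p* = 169 − 141 = 28.
So consumers capture 50/78 = 25/39 of each unit of subsidy.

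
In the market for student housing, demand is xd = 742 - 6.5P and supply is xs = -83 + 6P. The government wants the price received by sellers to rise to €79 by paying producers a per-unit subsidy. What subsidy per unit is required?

Required subsidy s = €25 per unit

At a seller price of 79, quantity supplied is -83 + 6·79 = 391.
Buyers absorb 391 only when they pay Pb with 742 − 6.5·Pb = 391, i.e. Pb = 54.
s = Ps − Pb = 79 − 54 = 25.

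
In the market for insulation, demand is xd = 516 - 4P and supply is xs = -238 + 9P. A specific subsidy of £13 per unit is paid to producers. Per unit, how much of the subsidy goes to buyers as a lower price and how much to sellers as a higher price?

Buyers gain £9 per unit; sellers gain £4 per unit

Pre-subsidy: 516 - 4P = -238 + 9P gives P* = 58, x* = 284.
With the subsidy, sellers receive Ps = Pb + 13 for each unit, where Pb is the price buyers pay.
Supply in terms of Pb becomes xs = -238 + 9(Pb + 13) = -121 + 9Pb. Setting this equal to demand: 516 - 4Pb = -121 + 9Pb, so Pb = 49.
Sellers receive Ps = 49 + 13 = 62; x' = 516 − 4·49 = 320.
Buyers' price falls by P* − Pb = 58 − 49 = 9; sellers' price rises by Ps − P* = 62 − 58 = 4.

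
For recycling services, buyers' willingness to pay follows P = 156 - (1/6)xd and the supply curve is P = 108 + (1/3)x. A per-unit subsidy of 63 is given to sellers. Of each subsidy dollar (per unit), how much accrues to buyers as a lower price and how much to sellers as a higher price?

Pre-subsidy: 156 - (1/6)x = 108 + (1/3)x gives x* = 96 and P* = 140.
With the subsidy, sellers receive Ps = Pb + 63 for each unit, where Pb is the price buyers pay.
On the curves, Pb = 156 - (1/6)x and Ps = 108 + (1/3)x; the wedge Ps − Pb = 63 gives 108 + (1/3)x − (156 - (1/6)x) = 63, so x' = 222.
Then Pb = 156 − (1/6)·222 = 119 and Ps = 108 + (1/3)·222 = 182.
Buyers' price falls by P* − Pb = 140 − 119 = 21; sellers' price rises by Ps − P* = 182 − 140 = 42.

Buyers gain 21 per unit; sellers gain 42 per unit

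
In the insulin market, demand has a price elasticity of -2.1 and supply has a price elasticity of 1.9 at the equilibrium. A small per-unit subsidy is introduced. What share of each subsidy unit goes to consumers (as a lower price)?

Consumer share = 0.475

For a small subsidy around the equilibrium, the benefit split depends on the relative slopes, which at a point are proportional to the elasticities.
Buyer share = εs/(εs + |εd|) = 1.9/(1.9 + 2.1) = 0.475; seller share = |εd|/(εs + |εd|) = 0.525.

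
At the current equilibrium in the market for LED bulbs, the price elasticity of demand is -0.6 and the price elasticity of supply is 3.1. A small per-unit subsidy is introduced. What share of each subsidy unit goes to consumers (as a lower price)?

Consumer share = 31/37

For a small subsidy around the equilibrium, the benefit split depends on the relative slopes, which at a point are proportional to the elasticities.
Buyer share = εs/(εs + |εd|) = 3.1/(3.1 + 0.6) = 31/37; seller share = |εd|/(εs + |εd|) = 6/37.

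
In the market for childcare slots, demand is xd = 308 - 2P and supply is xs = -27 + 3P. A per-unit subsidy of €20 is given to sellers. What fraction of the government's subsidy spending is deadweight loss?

DWL / government spending = 2/33

Pre-subsidy: 308 - 2P = -27 + 3P gives P* = 67, x* = 174.
With the subsidy, sellers receive Ps = Pb + 20 for each unit, where Pb is the price buyers pay.
Supply in terms of Pb becomes xs = -27 + 3(Pb + 20) = 33 + 3Pb. Setting this equal to demand: 308 - 2Pb = 33 + 3Pb, so Pb = 55.
Sellers receive Ps = 55 + 20 = 75; x' = 308 − 2·55 = 198.
ΔCS = ½(174 + 198)(67 − 55) = 2232; ΔPS = ½(174 + 198)(75 − 67) = 1488.
Government spending = 20 × 198 = 3960.
DWL = ½ × 20 × (198 − 174) = 240; fraction = 240 / 3960 = 2/33.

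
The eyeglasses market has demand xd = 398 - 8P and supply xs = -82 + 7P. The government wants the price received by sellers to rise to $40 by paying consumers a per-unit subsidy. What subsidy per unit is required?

Required subsidy s = $15 per unit

At a seller price of 40, quantity supplied is -82 + 7·40 = 198.
Buyers absorb 198 only when they pay Pb with 398 − 8·Pb = 198, i.e. Pb = 25.
s = Ps − Pb = 40 − 25 = 15.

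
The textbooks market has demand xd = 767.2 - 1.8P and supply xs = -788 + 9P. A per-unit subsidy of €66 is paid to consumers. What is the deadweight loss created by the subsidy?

Pre-subsidy: 767.2 - 1.8P = -788 + 9P gives P* = 144, x* = 508.
With the rebate, buyers effectively pay Pb = Ps − 66, where Ps is the price sellers receive.
Demand in terms of Ps becomes xd = 767.2 − 1.8(Ps − 66) = 886 - 1.8Ps. Setting this equal to supply: 886 - 1.8Ps = -788 + 9Ps, so Ps = 155.
Buyers pay Pb = 155 − 66 = 89; x' = -788 + 9·155 = 607.
The subsidy expands output by 607 − 508 = 99 past the efficient level; on those units the gap between marginal cost and willingness to pay runs from 0 up to 66.
DWL = ½ × 66 × 99 = 3267.

Deadweight loss = €3267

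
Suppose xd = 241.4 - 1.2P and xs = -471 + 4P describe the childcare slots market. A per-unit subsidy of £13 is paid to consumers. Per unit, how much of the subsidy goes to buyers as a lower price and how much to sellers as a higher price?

Pre-subsidy: 241.4 - 1.2P = -471 + 4P gives P* = 137, x* = 77.
With the rebate, buyers effectively pay Pb = Ps − 13, where Ps is the price sellers receive.
Demand in terms of Ps becomes xd = 241.4 − 1.2(Ps − 13) = 257 - 1.2Ps. Setting this equal to supply: 257 - 1.2Ps = -471 + 4Ps, so Ps = 140.
Buyers pay Pb = 140 − 13 = 127; x' = -471 + 4·140 = 89.
Buyers' price falls by P* − Pb = 137 − 127 = 10; sellers' price rises by Ps − P* = 140 − 137 = 3.

Buyers gain £10 per unit; sellers gain £3 per unit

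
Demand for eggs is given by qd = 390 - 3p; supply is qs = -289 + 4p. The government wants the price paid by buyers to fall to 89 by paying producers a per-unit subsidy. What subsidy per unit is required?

At a buyer price of 89, quantity demanded is 390 − 3·89 = 123.
Sellers supply 123 only when they receive ps with -289 + 4·ps = 123, i.e. ps = 103.
s = ps − pb = 103 − 89 = 14.

Required subsidy s = 14 per unit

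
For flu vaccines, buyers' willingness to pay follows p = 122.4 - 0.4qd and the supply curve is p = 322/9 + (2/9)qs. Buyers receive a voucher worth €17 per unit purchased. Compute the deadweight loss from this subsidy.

Pre-subsidy: 122.4 - 0.4q = 322/9 + (2/9)q gives q* = 1949/14 and p* = 467/7.
With the rebate, buyers effectively pay pb = ps − 17, where ps is the price sellers receive.
On the curves, pb = 122.4 - 0.4q and ps = 322/9 + (2/9)q; the wedge ps − pb = 17 gives 322/9 + (2/9)q − (122.4 - 0.4q) = 17, so q' = 4663/28.
Then pb = 122.4 − 0.4·(4663/28) = 781/14 and ps = 322/9 + (2/9)·(4663/28) = 1019/14.
The subsidy expands output by 4663/28 − 1949/14 = 765/28 past the efficient level; on those units the gap between marginal cost and willingness to pay runs from 0 up to 17.
DWL = ½ × 17 × 765/28 = 13005/56.

Deadweight loss = 13005/56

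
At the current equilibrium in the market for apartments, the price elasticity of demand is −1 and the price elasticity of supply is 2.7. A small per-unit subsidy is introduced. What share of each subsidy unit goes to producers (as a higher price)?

For a small subsidy around the equilibrium, the benefit split depends on the relative slopes, which at a point are proportional to the elasticities.
Buyer share = εs/(εs + |εd|) = 2.7/(2.7 + 1) = 27/37; seller share = |εd|/(εs + |εd|) = 10/37.
So producers capture 10/37 of the subsidy.

Producer share = 10/37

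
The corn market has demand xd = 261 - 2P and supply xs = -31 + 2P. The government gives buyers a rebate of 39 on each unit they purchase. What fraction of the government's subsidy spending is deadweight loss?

DWL / government spending = 39/308

Pre-subsidy: 261 - 2P = -31 + 2P gives P* = 73, x* = 115.
With the rebate, buyers effectively pay Pb = Ps − 39, where Ps is the price sellers receive.
Demand in terms of Ps becomes xd = 261 − 2(Ps − 39) = 339 - 2Ps. Setting this equal to supply: 339 - 2Ps = -31 + 2Ps, so Ps = 92.5.
Buyers pay Pb = 92.5 − 39 = 53.5; x' = -31 + 2·92.5 = 154.
ΔCS = ½(115 + 154)(73 − 53.5) = 2622.75; ΔPS = ½(115 + 154)(92.5 − 73) = 2622.75.
Government spending = 39 × 154 = 6006.
DWL = ½ × 39 × (154 − 115) = 760.5; fraction = 760.5 / 6006 = 39/308.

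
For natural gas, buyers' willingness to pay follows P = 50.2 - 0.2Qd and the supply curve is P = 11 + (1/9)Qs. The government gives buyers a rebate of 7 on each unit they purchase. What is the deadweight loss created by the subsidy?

Deadweight loss = 78.75

Pre-subsidy: 50.2 - 0.2Q = 11 + (1/9)Q gives Q* = 126 and P* = 25.
With the rebate, buyers effectively pay Pb = Ps − 7, where Ps is the price sellers receive.
On the curves, Pb = 50.2 - 0.2Q and Ps = 11 + (1/9)Q; the wedge Ps − Pb = 7 gives 11 + (1/9)Q − (50.2 - 0.2Q) = 7, so Q' = 148.5.
Then Pb = 50.2 − 0.2·148.5 = 20.5 and Ps = 11 + (1/9)·148.5 = 27.5.
The subsidy expands output by 148.5 − 126 = 22.5 past the efficient level; on those units the gap between marginal cost and willingness to pay runs from 0 up to 7.
DWL = ½ × 7 × 22.5 = 78.75.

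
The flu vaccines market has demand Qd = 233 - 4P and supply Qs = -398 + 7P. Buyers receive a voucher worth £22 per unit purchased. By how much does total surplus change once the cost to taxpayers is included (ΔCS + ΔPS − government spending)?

Net change in total surplus = -£616

Pre-subsidy: 233 - 4P = -398 + 7P gives P* = 631/11, Q* = 39/11.
With the rebate, buyers effectively pay Pb = Ps − 22, where Ps is the price sellers receive.
Demand in terms of Ps becomes Qd = 233 − 4(Ps − 22) = 321 - 4Ps. Setting this equal to supply: 321 - 4Ps = -398 + 7Ps, so Ps = 719/11.
Buyers pay Pb = 719/11 − 22 = 477/11; Q' = -398 + 7·(719/11) = 655/11.
ΔCS = ½(39/11 + 655/11)(631/11 − 477/11) = 4858/11; ΔPS = ½(39/11 + 655/11)(719/11 − 631/11) = 2776/11.
Government spending = 22 × 655/11 = 1310.
Net change = 4858/11 + 2776/11 − 1310 = -616. The loss equals the DWL triangle ½·22·56.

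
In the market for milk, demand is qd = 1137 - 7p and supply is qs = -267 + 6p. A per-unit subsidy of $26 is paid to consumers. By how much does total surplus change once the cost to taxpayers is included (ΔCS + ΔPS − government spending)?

Net change in total surplus = -$1092

Pre-subsidy: 1137 - 7p = -267 + 6p gives p* = 108, q* = 381.
With the rebate, buyers effectively pay pb = ps − 26, where ps is the price sellers receive.
Demand in terms of ps becomes qd = 1137 − 7(ps − 26) = 1319 - 7ps. Setting this equal to supply: 1319 - 7ps = -267 + 6ps, so ps = 122.
Buyers pay pb = 122 − 26 = 96; q' = -267 + 6·122 = 465.
ΔCS = ½(381 + 465)(108 − 96) = 5076; ΔPS = ½(381 + 465)(122 − 108) = 5922.
Government spending = 26 × 465 = 12090.
Net change = 5076 + 5922 − 12090 = -1092. The loss equals the DWL triangle ½·26·84.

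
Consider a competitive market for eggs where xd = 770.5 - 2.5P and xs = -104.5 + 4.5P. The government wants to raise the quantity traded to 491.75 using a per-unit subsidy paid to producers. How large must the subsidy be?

At x = 491.75, invert demand for the buyer price: Pb = (770.5 − 491.75)/2.5 = 111.5; invert supply for the seller price: Ps = (491.75 − (-104.5))/4.5 = 132.5.
The subsidy must fill the gap: s = Ps − Pb = 132.5 − 111.5 = 21.

Required subsidy s = 21 per unit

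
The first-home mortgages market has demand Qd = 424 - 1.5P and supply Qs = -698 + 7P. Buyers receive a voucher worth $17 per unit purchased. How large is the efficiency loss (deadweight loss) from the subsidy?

Deadweight loss = $178.5

Pre-subsidy: 424 - 1.5P = -698 + 7P gives P* = 132, Q* = 226.
With the rebate, buyers effectively pay Pb = Ps − 17, where Ps is the price sellers receive.
Demand in terms of Ps becomes Qd = 424 − 1.5(Ps − 17) = 449.5 - 1.5Ps. Setting this equal to supply: 449.5 - 1.5Ps = -698 + 7Ps, so Ps = 135.
Buyers pay Pb = 135 − 17 = 118; Q' = -698 + 7·135 = 247.
The subsidy expands output by 247 − 226 = 21 past the efficient level; on those units the gap between marginal cost and willingness to pay runs from 0 up to 17.
DWL = ½ × 17 × 21 = 178.5.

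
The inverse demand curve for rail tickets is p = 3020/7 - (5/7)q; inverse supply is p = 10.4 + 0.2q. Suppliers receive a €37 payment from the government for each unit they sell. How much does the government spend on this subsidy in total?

Pre-subsidy: 3020/7 - (5/7)q = 10.4 + 0.2q gives q* = 460.5 and p* = 102.5.
With the subsidy, sellers receive ps = pb + 37 for each unit, where pb is the price buyers pay.
On the curves, pb = 3020/7 - (5/7)q and ps = 10.4 + 0.2q; the wedge ps − pb = 37 gives 10.4 + 0.2q − (3020/7 - (5/7)q) = 37, so q' = 500.96875.
Then pb = 3020/7 − (5/7)·500.96875 = 73.59375 and ps = 10.4 + 0.2·500.96875 = 110.59375.
Government outlay = subsidy × quantity = 37 × 500.96875 = 18535.84375.

Government cost = €18535.84375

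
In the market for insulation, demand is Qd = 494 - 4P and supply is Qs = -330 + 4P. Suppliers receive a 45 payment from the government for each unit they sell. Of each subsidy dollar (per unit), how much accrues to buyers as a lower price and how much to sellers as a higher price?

Pre-subsidy: 494 - 4P = -330 + 4P gives P* = 103, Q* = 82.
With the subsidy, sellers receive Ps = Pb + 45 for each unit, where Pb is the price buyers pay.
Supply in terms of Pb becomes Qs = -330 + 4(Pb + 45) = -150 + 4Pb. Setting this equal to demand: 494 - 4Pb = -150 + 4Pb, so Pb = 80.5.
Sellers receive Ps = 80.5 + 45 = 125.5; Q' = 494 − 4·80.5 = 172.
Buyers' price falls by P* − Pb = 103 − 80.5 = 22.5; sellers' price rises by Ps − P* = 125.5 − 103 = 22.5.

Buyers gain 22.5 per unit; sellers gain 22.5 per unit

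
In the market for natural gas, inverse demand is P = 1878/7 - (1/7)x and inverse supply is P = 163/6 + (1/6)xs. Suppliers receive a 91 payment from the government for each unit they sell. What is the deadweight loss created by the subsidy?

Deadweight loss = 13377

Pre-subsidy: 1878/7 - (1/7)x = 163/6 + (1/6)x gives x* = 779 and P* = 157.
With the subsidy, sellers receive Ps = Pb + 91 for each unit, where Pb is the price buyers pay.
On the curves, Pb = 1878/7 - (1/7)x and Ps = 163/6 + (1/6)x; the wedge Ps − Pb = 91 gives 163/6 + (1/6)x − (1878/7 - (1/7)x) = 91, so x' = 1073.
Then Pb = 1878/7 − (1/7)·1073 = 115 and Ps = 163/6 + (1/6)·1073 = 206.
The subsidy expands output by 1073 − 779 = 294 past the efficient level; on those units the gap between marginal cost and willingness to pay runs from 0 up to 91.
DWL = ½ × 91 × 294 = 13377.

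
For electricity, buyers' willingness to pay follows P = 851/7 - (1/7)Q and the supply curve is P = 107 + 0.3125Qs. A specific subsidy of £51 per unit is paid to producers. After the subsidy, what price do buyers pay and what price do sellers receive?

Buyers pay £101; sellers receive £152

Pre-subsidy: 851/7 - (1/7)Q = 107 + 0.3125Q gives Q* = 32 and P* = 117.
With the subsidy, sellers receive Ps = Pb + 51 for each unit, where Pb is the price buyers pay.
On the curves, Pb = 851/7 - (1/7)Q and Ps = 107 + 0.3125Q; the wedge Ps − Pb = 51 gives 107 + 0.3125Q − (851/7 - (1/7)Q) = 51, so Q' = 144.
Then Pb = 851/7 − (1/7)·144 = 101 and Ps = 107 + 0.3125·144 = 152.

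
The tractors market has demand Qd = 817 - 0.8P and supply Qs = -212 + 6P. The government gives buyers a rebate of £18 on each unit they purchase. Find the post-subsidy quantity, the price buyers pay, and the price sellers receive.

Pre-subsidy: 817 - 0.8P = -212 + 6P gives P* = 5145/34, Q* = 11831/17.
With the rebate, buyers effectively pay Pb = Ps − 18, where Ps is the price sellers receive.
Demand in terms of Ps becomes Qd = 817 − 0.8(Ps − 18) = 831.4 - 0.8Ps. Setting this equal to supply: 831.4 - 0.8Ps = -212 + 6Ps, so Ps = 5217/34.
Buyers pay Pb = 5217/34 − 18 = 4605/34; Q' = -212 + 6·(5217/34) = 12047/17.

Q' = 12047/17; buyers pay 4605/34; sellers receive 5217/34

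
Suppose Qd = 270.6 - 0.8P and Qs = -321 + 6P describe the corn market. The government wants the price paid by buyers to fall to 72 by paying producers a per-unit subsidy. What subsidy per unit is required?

Required subsidy s = 17 per unit

At a buyer price of 72, quantity demanded is 270.6 − 0.8·72 = 213.
Sellers supply 213 only when they receive Ps with -321 + 6·Ps = 213, i.e. Ps = 89.
s = Ps − Pb = 89 − 72 = 17.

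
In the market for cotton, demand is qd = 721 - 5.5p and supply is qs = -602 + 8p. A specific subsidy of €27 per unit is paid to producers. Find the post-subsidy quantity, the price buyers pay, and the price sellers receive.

Pre-subsidy: 721 - 5.5p = -602 + 8p gives p* = 98, q* = 182.
With the subsidy, sellers receive ps = pb + 27 for each unit, where pb is the price buyers pay.
Supply in terms of pb becomes qs = -602 + 8(pb + 27) = -386 + 8pb. Setting this equal to demand: 721 - 5.5pb = -386 + 8pb, so pb = 82.
Sellers receive ps = 82 + 27 = 109; q' = 721 − 5.5·82 = 270.

q' = 270; buyers pay €82; sellers receive €109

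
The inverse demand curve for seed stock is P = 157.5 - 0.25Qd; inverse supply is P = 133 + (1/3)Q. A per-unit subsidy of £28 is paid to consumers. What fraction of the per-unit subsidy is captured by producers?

Producer share = 4/7

Pre-subsidy: 157.5 - 0.25Q = 133 + (1/3)Q gives Q* = 42 and P* = 147.
With the rebate, buyers effectively pay Pb = Ps − 28, where Ps is the price sellers receive.
On the curves, Pb = 157.5 - 0.25Q and Ps = 133 + (1/3)Q; the wedge Ps − Pb = 28 gives 133 + (1/3)Q − (157.5 - 0.25Q) = 28, so Q' = 90.
Then Pb = 157.5 − 0.25·90 = 135 and Ps = 133 + (1/3)·90 = 163.
Buyers' price falls by P* − Pb = 147 − 135 = 12; sellers' price rises by Ps − P* = 163 − 147 = 16.
So producers capture 16/28 = 4/7 of each unit of subsidy.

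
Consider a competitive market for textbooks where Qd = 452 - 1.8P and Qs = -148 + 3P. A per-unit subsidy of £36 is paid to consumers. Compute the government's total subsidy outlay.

Pre-subsidy: 452 - 1.8P = -148 + 3P gives P* = 125, Q* = 227.
With the rebate, buyers effectively pay Pb = Ps − 36, where Ps is the price sellers receive.
Demand in terms of Ps becomes Qd = 452 − 1.8(Ps − 36) = 516.8 - 1.8Ps. Setting this equal to supply: 516.8 - 1.8Ps = -148 + 3Ps, so Ps = 138.5.
Buyers pay Pb = 138.5 − 36 = 102.5; Q' = -148 + 3·138.5 = 267.5.
Government outlay = subsidy × quantity = 36 × 267.5 = 9630.

Government cost = £9630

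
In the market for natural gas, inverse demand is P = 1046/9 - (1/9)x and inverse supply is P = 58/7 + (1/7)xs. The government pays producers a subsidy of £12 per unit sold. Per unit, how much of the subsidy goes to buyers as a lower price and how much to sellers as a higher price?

Pre-subsidy: 1046/9 - (1/9)x = 58/7 + (1/7)x gives x* = 425 and P* = 69.
With the subsidy, sellers receive Ps = Pb + 12 for each unit, where Pb is the price buyers pay.
On the curves, Pb = 1046/9 - (1/9)x and Ps = 58/7 + (1/7)x; the wedge Ps − Pb = 12 gives 58/7 + (1/7)x − (1046/9 - (1/9)x) = 12, so x' = 472.25.
Then Pb = 1046/9 − (1/9)·472.25 = 63.75 and Ps = 58/7 + (1/7)·472.25 = 75.75.
Buyers' price falls by P* − Pb = 69 − 63.75 = 5.25; sellers' price rises by Ps − P* = 75.75 − 69 = 6.75.

Buyers gain £5.25 per unit; sellers gain £6.75 per unit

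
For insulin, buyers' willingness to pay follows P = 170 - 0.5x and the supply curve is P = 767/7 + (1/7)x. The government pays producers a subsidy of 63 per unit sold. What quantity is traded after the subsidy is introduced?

x' = 192

Pre-subsidy: 170 - 0.5x = 767/7 + (1/7)x gives x* = 94 and P* = 123.
With the subsidy, sellers receive Ps = Pb + 63 for each unit, where Pb is the price buyers pay.
On the curves, Pb = 170 - 0.5x and Ps = 767/7 + (1/7)x; the wedge Ps − Pb = 63 gives 767/7 + (1/7)x − (170 - 0.5x) = 63, so x' = 192.
Then Pb = 170 − 0.5·192 = 74 and Ps = 767/7 + (1/7)·192 = 137.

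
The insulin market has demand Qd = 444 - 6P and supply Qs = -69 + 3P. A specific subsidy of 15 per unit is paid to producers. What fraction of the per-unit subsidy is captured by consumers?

Pre-subsidy: 444 - 6P = -69 + 3P gives P* = 57, Q* = 102.
With the subsidy, sellers receive Ps = Pb + 15 for each unit, where Pb is the price buyers pay.
Supply in terms of Pb becomes Qs = -69 + 3(Pb + 15) = -24 + 3Pb. Setting this equal to demand: 444 - 6Pb = -24 + 3Pb, so Pb = 52.
Sellers receive Ps = 52 + 15 = 67; Q' = 444 − 6·52 = 132.
Buyers' price falls by P* − Pb = 57 − 52 = 5; sellers' price rises by Ps − P* = 67 − 57 = 10.
So consumers capture 5/15 = 1/3 of each unit of subsidy.

Consumer share = 1/3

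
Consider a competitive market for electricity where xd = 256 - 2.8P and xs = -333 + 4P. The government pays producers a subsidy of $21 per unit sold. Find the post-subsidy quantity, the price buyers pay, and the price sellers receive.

Pre-subsidy: 256 - 2.8P = -333 + 4P gives P* = 2945/34, x* = 229/17.
With the subsidy, sellers receive Ps = Pb + 21 for each unit, where Pb is the price buyers pay.
Supply in terms of Pb becomes xs = -333 + 4(Pb + 21) = -249 + 4Pb. Setting this equal to demand: 256 - 2.8Pb = -249 + 4Pb, so Pb = 2525/34.
Sellers receive Ps = 2525/34 + 21 = 3239/34; x' = 256 − 2.8·(2525/34) = 817/17.

x' = 817/17; buyers pay 2525/34; sellers receive 3239/34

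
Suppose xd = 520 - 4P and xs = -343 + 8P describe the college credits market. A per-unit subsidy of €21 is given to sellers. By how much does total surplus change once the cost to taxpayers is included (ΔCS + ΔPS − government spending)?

Net change in total surplus = -€588

Pre-subsidy: 520 - 4P = -343 + 8P gives P* = 863/12, x* = 697/3.
With the subsidy, sellers receive Ps = Pb + 21 for each unit, where Pb is the price buyers pay.
Supply in terms of Pb becomes xs = -343 + 8(Pb + 21) = -175 + 8Pb. Setting this equal to demand: 520 - 4Pb = -175 + 8Pb, so Pb = 695/12.
Sellers receive Ps = 695/12 + 21 = 947/12; x' = 520 − 4·(695/12) = 865/3.
ΔCS = ½(697/3 + 865/3)(863/12 − 695/12) = 10934/3; ΔPS = ½(697/3 + 865/3)(947/12 − 863/12) = 5467/3.
Government spending = 21 × 865/3 = 6055.
Net change = 10934/3 + 5467/3 − 6055 = -588. The loss equals the DWL triangle ½·21·56.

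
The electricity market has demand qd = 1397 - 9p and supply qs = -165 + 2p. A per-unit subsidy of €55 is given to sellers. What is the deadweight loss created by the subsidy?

Deadweight loss = €2475

Pre-subsidy: 1397 - 9p = -165 + 2p gives p* = 142, q* = 119.
With the subsidy, sellers receive ps = pb + 55 for each unit, where pb is the price buyers pay.
Supply in terms of pb becomes qs = -165 + 2(pb + 55) = -55 + 2pb. Setting this equal to demand: 1397 - 9pb = -55 + 2pb, so pb = 132.
Sellers receive ps = 132 + 55 = 187; q' = 1397 − 9·132 = 209.
The subsidy expands output by 209 − 119 = 90 past the efficient level; on those units the gap between marginal cost and willingness to pay runs from 0 up to 55.
DWL = ½ × 55 × 90 = 2475.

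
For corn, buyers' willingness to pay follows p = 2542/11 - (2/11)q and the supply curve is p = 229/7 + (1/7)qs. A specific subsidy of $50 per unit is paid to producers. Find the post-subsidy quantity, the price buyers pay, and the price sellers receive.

Pre-subsidy: 2542/11 - (2/11)q = 229/7 + (1/7)q gives q* = 611 and p* = 120.
With the subsidy, sellers receive ps = pb + 50 for each unit, where pb is the price buyers pay.
On the curves, pb = 2542/11 - (2/11)q and ps = 229/7 + (1/7)q; the wedge ps − pb = 50 gives 229/7 + (1/7)q − (2542/11 - (2/11)q) = 50, so q' = 765.
Then pb = 2542/11 − (2/11)·765 = 92 and ps = 229/7 + (1/7)·765 = 142.

q' = 765; buyers pay $92; sellers receive $142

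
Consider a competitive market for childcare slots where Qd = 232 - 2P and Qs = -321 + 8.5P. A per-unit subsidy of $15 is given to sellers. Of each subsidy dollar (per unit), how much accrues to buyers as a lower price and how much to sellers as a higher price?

Pre-subsidy: 232 - 2P = -321 + 8.5P gives P* = 158/3, Q* = 380/3.
With the subsidy, sellers receive Ps = Pb + 15 for each unit, where Pb is the price buyers pay.
Supply in terms of Pb becomes Qs = -321 + 8.5(Pb + 15) = -193.5 + 8.5Pb. Setting this equal to demand: 232 - 2Pb = -193.5 + 8.5Pb, so Pb = 851/21.
Sellers receive Ps = 851/21 + 15 = 1166/21; Q' = 232 − 2·(851/21) = 3170/21.
Buyers' price falls by P* − Pb = 158/3 − 851/21 = 85/7; sellers' price rises by Ps − P* = 1166/21 − 158/3 = 20/7.

Buyers gain 85/7 per unit; sellers gain 20/7 per unit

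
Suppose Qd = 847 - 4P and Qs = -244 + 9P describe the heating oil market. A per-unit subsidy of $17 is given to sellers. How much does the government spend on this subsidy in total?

Government cost = 123403/13

Pre-subsidy: 847 - 4P = -244 + 9P gives P* = 1091/13, Q* = 6647/13.
With the subsidy, sellers receive Ps = Pb + 17 for each unit, where Pb is the price buyers pay.
Supply in terms of Pb becomes Qs = -244 + 9(Pb + 17) = -91 + 9Pb. Setting this equal to demand: 847 - 4Pb = -91 + 9Pb, so Pb = 938/13.
Sellers receive Ps = 938/13 + 17 = 1159/13; Q' = 847 − 4·(938/13) = 7259/13.
Government outlay = subsidy × quantity = 17 × 7259/13 = 123403/13.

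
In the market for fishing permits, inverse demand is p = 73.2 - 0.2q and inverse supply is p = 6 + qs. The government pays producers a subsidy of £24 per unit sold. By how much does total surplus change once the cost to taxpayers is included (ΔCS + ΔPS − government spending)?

Net change in total surplus = -£240

Pre-subsidy: 73.2 - 0.2q = 6 + q gives q* = 56 and p* = 62.
With the subsidy, sellers receive ps = pb + 24 for each unit, where pb is the price buyers pay.
On the curves, pb = 73.2 - 0.2q and ps = 6 + q; the wedge ps − pb = 24 gives 6 + q − (73.2 - 0.2q) = 24, so q' = 76.
Then pb = 73.2 − 0.2·76 = 58 and ps = 6 + 1·76 = 82.
ΔCS = ½(56 + 76)(62 − 58) = 264; ΔPS = ½(56 + 76)(82 − 62) = 1320.
Government spending = 24 × 76 = 1824.
Net change = 264 + 1320 − 1824 = -240. The loss equals the DWL triangle ½·24·20.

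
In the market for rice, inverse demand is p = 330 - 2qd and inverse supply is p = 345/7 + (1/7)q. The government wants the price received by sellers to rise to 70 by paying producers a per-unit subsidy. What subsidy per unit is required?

Required subsidy s = 30 per unit

At a seller price of 70, quantity supplied is -345 + 7·70 = 145.
Buyers absorb 145 only when they pay pb = 330 − 2·145 = 40.
s = ps − pb = 70 − 40 = 30.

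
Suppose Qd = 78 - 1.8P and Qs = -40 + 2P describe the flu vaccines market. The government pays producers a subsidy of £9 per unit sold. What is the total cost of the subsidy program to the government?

Pre-subsidy: 78 - 1.8P = -40 + 2P gives P* = 590/19, Q* = 420/19.
With the subsidy, sellers receive Ps = Pb + 9 for each unit, where Pb is the price buyers pay.
Supply in terms of Pb becomes Qs = -40 + 2(Pb + 9) = -22 + 2Pb. Setting this equal to demand: 78 - 1.8Pb = -22 + 2Pb, so Pb = 500/19.
Sellers receive Ps = 500/19 + 9 = 671/19; Q' = 78 − 1.8·(500/19) = 582/19.
Government outlay = subsidy × quantity = 9 × 582/19 = 5238/19.

Government cost = 5238/19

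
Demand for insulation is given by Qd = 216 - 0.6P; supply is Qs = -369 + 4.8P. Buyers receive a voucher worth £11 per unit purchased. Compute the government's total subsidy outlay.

Government cost = 25883/15

Pre-subsidy: 216 - 0.6P = -369 + 4.8P gives P* = 325/3, Q* = 151.
With the rebate, buyers effectively pay Pb = Ps − 11, where Ps is the price sellers receive.
Demand in terms of Ps becomes Qd = 216 − 0.6(Ps − 11) = 222.6 - 0.6Ps. Setting this equal to supply: 222.6 - 0.6Ps = -369 + 4.8Ps, so Ps = 986/9.
Buyers pay Pb = 986/9 − 11 = 887/9; Q' = -369 + 4.8·(986/9) = 2353/15.
Government outlay = subsidy × quantity = 11 × 2353/15 = 25883/15.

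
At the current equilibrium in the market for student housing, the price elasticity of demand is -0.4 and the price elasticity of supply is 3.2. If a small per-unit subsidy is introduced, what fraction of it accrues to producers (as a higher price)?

Producer share = 1/9

For a small subsidy around the equilibrium, the benefit split depends on the relative slopes, which at a point are proportional to the elasticities.
Buyer share = εs/(εs + |εd|) = 3.2/(3.2 + 0.4) = 8/9; seller share = |εd|/(εs + |εd|) = 1/9.
So producers capture 1/9 of the subsidy.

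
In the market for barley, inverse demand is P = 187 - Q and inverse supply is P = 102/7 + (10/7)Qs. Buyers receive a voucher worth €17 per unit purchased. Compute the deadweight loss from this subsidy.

Deadweight loss = €59.5

Pre-subsidy: 187 - Q = 102/7 + (10/7)Q gives Q* = 71 and P* = 116.
With the rebate, buyers effectively pay Pb = Ps − 17, where Ps is the price sellers receive.
On the curves, Pb = 187 - Q and Ps = 102/7 + (10/7)Q; the wedge Ps − Pb = 17 gives 102/7 + (10/7)Q − (187 - Q) = 17, so Q' = 78.
Then Pb = 187 − 1·78 = 109 and Ps = 102/7 + (10/7)·78 = 126.
The subsidy expands output by 78 − 71 = 7 past the efficient level; on those units the gap between marginal cost and willingness to pay runs from 0 up to 17.
DWL = ½ × 17 × 7 = 59.5.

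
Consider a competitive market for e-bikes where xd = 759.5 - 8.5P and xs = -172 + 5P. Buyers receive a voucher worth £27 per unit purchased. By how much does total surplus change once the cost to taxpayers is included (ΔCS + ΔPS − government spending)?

Pre-subsidy: 759.5 - 8.5P = -172 + 5P gives P* = 69, x* = 173.
With the rebate, buyers effectively pay Pb = Ps − 27, where Ps is the price sellers receive.
Demand in terms of Ps becomes xd = 759.5 − 8.5(Ps − 27) = 989 - 8.5Ps. Setting this equal to supply: 989 - 8.5Ps = -172 + 5Ps, so Ps = 86.
Buyers pay Pb = 86 − 27 = 59; x' = -172 + 5·86 = 258.
ΔCS = ½(173 + 258)(69 − 59) = 2155; ΔPS = ½(173 + 258)(86 − 69) = 3663.5.
Government spending = 27 × 258 = 6966.
Net change = 2155 + 3663.5 − 6966 = -1147.5. The loss equals the DWL triangle ½·27·85.

Net change in total surplus = -£1147.5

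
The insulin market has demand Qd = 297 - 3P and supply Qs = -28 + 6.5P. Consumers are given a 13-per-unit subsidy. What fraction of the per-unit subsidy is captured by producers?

Producer share = 6/19

Pre-subsidy: 297 - 3P = -28 + 6.5P gives P* = 650/19, Q* = 3693/19.
With the rebate, buyers effectively pay Pb = Ps − 13, where Ps is the price sellers receive.
Demand in terms of Ps becomes Qd = 297 − 3(Ps − 13) = 336 - 3Ps. Setting this equal to supply: 336 - 3Ps = -28 + 6.5Ps, so Ps = 728/19.
Buyers pay Pb = 728/19 − 13 = 481/19; Q' = -28 + 6.5·(728/19) = 4200/19.
Buyers' price falls by P* − Pb = 650/19 − 481/19 = 169/19; sellers' price rises by Ps − P* = 728/19 − 650/19 = 78/19.
So producers capture (78/19)/13 = 6/19 of each unit of subsidy.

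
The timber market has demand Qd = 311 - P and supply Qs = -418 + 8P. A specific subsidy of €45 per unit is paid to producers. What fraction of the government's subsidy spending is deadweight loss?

DWL / government spending = 2/27

Pre-subsidy: 311 - P = -418 + 8P gives P* = 81, Q* = 230.
With the subsidy, sellers receive Ps = Pb + 45 for each unit, where Pb is the price buyers pay.
Supply in terms of Pb becomes Qs = -418 + 8(Pb + 45) = -58 + 8Pb. Setting this equal to demand: 311 - Pb = -58 + 8Pb, so Pb = 41.
Sellers receive Ps = 41 + 45 = 86; Q' = 311 − 1·41 = 270.
ΔCS = ½(230 + 270)(81 − 41) = 10000; ΔPS = ½(230 + 270)(86 − 81) = 1250.
Government spending = 45 × 270 = 12150.
DWL = ½ × 45 × (270 − 230) = 900; fraction = 900 / 12150 = 2/27.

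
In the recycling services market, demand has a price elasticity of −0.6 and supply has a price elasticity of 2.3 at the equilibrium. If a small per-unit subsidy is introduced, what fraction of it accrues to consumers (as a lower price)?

For a small subsidy around the equilibrium, the benefit split depends on the relative slopes, which at a point are proportional to the elasticities.
Buyer share = εs/(εs + |εd|) = 2.3/(2.3 + 0.6) = 23/29; seller share = |εd|/(εs + |εd|) = 6/29.

Consumer share = 23/29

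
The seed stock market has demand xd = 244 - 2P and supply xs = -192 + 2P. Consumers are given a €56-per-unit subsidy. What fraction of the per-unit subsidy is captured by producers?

Pre-subsidy: 244 - 2P = -192 + 2P gives P* = 109, x* = 26.
With the rebate, buyers effectively pay Pb = Ps − 56, where Ps is the price sellers receive.
Demand in terms of Ps becomes xd = 244 − 2(Ps − 56) = 356 - 2Ps. Setting this equal to supply: 356 - 2Ps = -192 + 2Ps, so Ps = 137.
Buyers pay Pb = 137 − 56 = 81; x' = -192 + 2·137 = 82.
Buyers' price falls by P* − Pb = 109 − 81 = 28; sellers' price rises by Ps − P* = 137 − 109 = 28.
So producers capture 28/56 = 0.5 of each unit of subsidy.

Producer share = 0.5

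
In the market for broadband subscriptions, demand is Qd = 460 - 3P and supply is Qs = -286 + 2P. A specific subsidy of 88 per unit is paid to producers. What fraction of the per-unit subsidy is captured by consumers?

Consumer share = 0.4

Pre-subsidy: 460 - 3P = -286 + 2P gives P* = 149.2, Q* = 12.4.
With the subsidy, sellers receive Ps = Pb + 88 for each unit, where Pb is the price buyers pay.
Supply in terms of Pb becomes Qs = -286 + 2(Pb + 88) = -110 + 2Pb. Setting this equal to demand: 460 - 3Pb = -110 + 2Pb, so Pb = 114.
Sellers receive Ps = 114 + 88 = 202; Q' = 460 − 3·114 = 118.
Buyers' price falls by P* − Pb = 149.2 − 114 = 35.2; sellers' price rises by Ps − P* = 202 − 149.2 = 52.8.
So consumers capture 35.2/88 = 0.4 of each unit of subsidy.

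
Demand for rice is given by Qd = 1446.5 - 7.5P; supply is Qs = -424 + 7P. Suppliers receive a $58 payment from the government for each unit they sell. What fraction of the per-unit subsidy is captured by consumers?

Consumer share = 14/29

Pre-subsidy: 1446.5 - 7.5P = -424 + 7P gives P* = 129, Q* = 479.
With the subsidy, sellers receive Ps = Pb + 58 for each unit, where Pb is the price buyers pay.
Supply in terms of Pb becomes Qs = -424 + 7(Pb + 58) = -18 + 7Pb. Setting this equal to demand: 1446.5 - 7.5Pb = -18 + 7Pb, so Pb = 101.
Sellers receive Ps = 101 + 58 = 159; Q' = 1446.5 − 7.5·101 = 689.
Buyers' price falls by P* − Pb = 129 − 101 = 28; sellers' price rises by Ps − P* = 159 − 129 = 30.
So consumers capture 28/58 = 14/29 of each unit of subsidy.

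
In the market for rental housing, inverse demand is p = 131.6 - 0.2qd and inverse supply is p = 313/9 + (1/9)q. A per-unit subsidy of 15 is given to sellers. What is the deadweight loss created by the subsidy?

Deadweight loss = 10125/28

Pre-subsidy: 131.6 - 0.2q = 313/9 + (1/9)q gives q* = 4357/14 and p* = 971/14.
With the subsidy, sellers receive ps = pb + 15 for each unit, where pb is the price buyers pay.
On the curves, pb = 131.6 - 0.2q and ps = 313/9 + (1/9)q; the wedge ps − pb = 15 gives 313/9 + (1/9)q − (131.6 - 0.2q) = 15, so q' = 2516/7.
Then pb = 131.6 − 0.2·(2516/7) = 418/7 and ps = 313/9 + (1/9)·(2516/7) = 523/7.
The subsidy expands output by 2516/7 − 4357/14 = 675/14 past the efficient level; on those units the gap between marginal cost and willingness to pay runs from 0 up to 15.
DWL = ½ × 15 × 675/14 = 10125/28.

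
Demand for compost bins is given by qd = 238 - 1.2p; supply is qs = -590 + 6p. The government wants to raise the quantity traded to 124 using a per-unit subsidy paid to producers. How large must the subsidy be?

Required subsidy s = 24 per unit

At q = 124, invert demand for the buyer price: pb = (238 − 124)/1.2 = 95; invert supply for the seller price: ps = (124 − (-590))/6 = 119.
The subsidy must fill the gap: s = ps − pb = 119 − 95 = 24.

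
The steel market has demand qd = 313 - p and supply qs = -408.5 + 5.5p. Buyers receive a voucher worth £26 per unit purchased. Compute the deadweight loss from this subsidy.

Pre-subsidy: 313 - p = -408.5 + 5.5p gives p* = 111, q* = 202.
With the rebate, buyers effectively pay pb = ps − 26, where ps is the price sellers receive.
Demand in terms of ps becomes qd = 313 − 1(ps − 26) = 339 - ps. Setting this equal to supply: 339 - ps = -408.5 + 5.5ps, so ps = 115.
Buyers pay pb = 115 − 26 = 89; q' = -408.5 + 5.5·115 = 224.
The subsidy expands output by 224 − 202 = 22 past the efficient level; on those units the gap between marginal cost and willingness to pay runs from 0 up to 26.
DWL = ½ × 26 × 22 = 286.

Deadweight loss = £286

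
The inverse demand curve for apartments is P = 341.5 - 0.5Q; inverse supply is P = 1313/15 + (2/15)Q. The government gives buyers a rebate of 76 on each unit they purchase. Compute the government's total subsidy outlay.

Government cost = 39596

Pre-subsidy: 341.5 - 0.5Q = 1313/15 + (2/15)Q gives Q* = 401 and P* = 141.
With the rebate, buyers effectively pay Pb = Ps − 76, where Ps is the price sellers receive.
On the curves, Pb = 341.5 - 0.5Q and Ps = 1313/15 + (2/15)Q; the wedge Ps − Pb = 76 gives 1313/15 + (2/15)Q − (341.5 - 0.5Q) = 76, so Q' = 521.
Then Pb = 341.5 − 0.5·521 = 81 and Ps = 1313/15 + (2/15)·521 = 157.
Government outlay = subsidy × quantity = 76 × 521 = 39596.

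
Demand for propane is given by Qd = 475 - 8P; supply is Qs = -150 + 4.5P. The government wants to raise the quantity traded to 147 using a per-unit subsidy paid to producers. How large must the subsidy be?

At Q = 147, invert demand for the buyer price: Pb = (475 − 147)/8 = 41; invert supply for the seller price: Ps = (147 − (-150))/4.5 = 66.
The subsidy must fill the gap: s = Ps − Pb = 66 − 41 = 25.

Required subsidy s = 25 per unit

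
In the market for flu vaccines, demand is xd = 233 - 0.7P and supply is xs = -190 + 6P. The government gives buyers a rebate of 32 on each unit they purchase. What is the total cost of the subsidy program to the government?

Government cost = 447808/67

Pre-subsidy: 233 - 0.7P = -190 + 6P gives P* = 4230/67, x* = 12650/67.
With the rebate, buyers effectively pay Pb = Ps − 32, where Ps is the price sellers receive.
Demand in terms of Ps becomes xd = 233 − 0.7(Ps − 32) = 255.4 - 0.7Ps. Setting this equal to supply: 255.4 - 0.7Ps = -190 + 6Ps, so Ps = 4454/67.
Buyers pay Pb = 4454/67 − 32 = 2310/67; x' = -190 + 6·(4454/67) = 13994/67.
Government outlay = subsidy × quantity = 32 × 13994/67 = 447808/67.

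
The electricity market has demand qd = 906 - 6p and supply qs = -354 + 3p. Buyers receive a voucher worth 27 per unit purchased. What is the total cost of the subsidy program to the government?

Pre-subsidy: 906 - 6p = -354 + 3p gives p* = 140, q* = 66.
With the rebate, buyers effectively pay pb = ps − 27, where ps is the price sellers receive.
Demand in terms of ps becomes qd = 906 − 6(ps − 27) = 1068 - 6ps. Setting this equal to supply: 1068 - 6ps = -354 + 3ps, so ps = 158.
Buyers pay pb = 158 − 27 = 131; q' = -354 + 3·158 = 120.
Government outlay = subsidy × quantity = 27 × 120 = 3240.

Government cost = 3240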